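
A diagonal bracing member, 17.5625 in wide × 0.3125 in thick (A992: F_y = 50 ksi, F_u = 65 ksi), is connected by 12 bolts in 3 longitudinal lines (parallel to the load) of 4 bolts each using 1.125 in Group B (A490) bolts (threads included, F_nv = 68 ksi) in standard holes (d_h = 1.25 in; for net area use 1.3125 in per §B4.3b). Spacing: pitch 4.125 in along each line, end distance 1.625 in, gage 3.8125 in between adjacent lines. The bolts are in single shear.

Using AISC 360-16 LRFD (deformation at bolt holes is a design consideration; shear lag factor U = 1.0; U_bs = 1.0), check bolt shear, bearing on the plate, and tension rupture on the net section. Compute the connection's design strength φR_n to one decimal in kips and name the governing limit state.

207.6 kips (net-section rupture governs)

Bolt shear: A_b = π(1.125)²/4 = 0.99402 in². φR_n = 0.75 × 68 × 0.99402 × 12 × 1 = 608.3 kips.
Bearing (0.3125 in plate, F_u = 65 ksi): end bolts L_c = 1.625 − 1.25/2 = 1, R_n = min(1.2×1×0.3125×65, 2.4×1.125×0.3125×65) = 24.375 kips/bolt; interior L_c = 4.125 − 1.25 = 2.875, R_n = 54.844 kips/bolt. φR_n = 0.75 × (3×24.375 + 9×54.844) = 425.0 kips.
Tension rupture (net): A_n = (17.5625 − 3×1.3125)×0.3125 = 4.2578 in² (U = 1.0, A_e = A_n). φR_n = 0.75 × 65 × 4.2578 = 207.6 kips.
Governing: min(608.3, 425.0, 207.6) = 207.6 kips → net-section rupture.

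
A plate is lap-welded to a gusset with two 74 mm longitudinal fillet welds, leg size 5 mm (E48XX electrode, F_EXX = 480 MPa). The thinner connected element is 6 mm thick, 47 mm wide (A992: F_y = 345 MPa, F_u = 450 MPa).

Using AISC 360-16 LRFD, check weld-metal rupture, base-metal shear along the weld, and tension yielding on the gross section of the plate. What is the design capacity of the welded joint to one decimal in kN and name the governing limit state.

87.6 kN (gross-section yield governs)

Weld metal: throat = 0.707×5 = 3.535 mm, L = 2×74 = 148 mm. φR_n = 0.75 × 0.6 × 480 × 3.535 × 148 = 113.0 kN.
Base metal shear (6 mm plate): yield φR_n = 1.0×0.6×345×6×148 = 183.8 kN; rupture φR_n = 0.75×0.6×450×6×148 = 179.8 kN; take 179.8 kN (rupture).
Tension yield (gross): A_g = 47×6 = 282 mm². φR_n = 0.90 × 345 × 282 = 87.6 kN.
Governing: min(113.0, 179.8, 87.6) = 87.6 kN → gross-section yield.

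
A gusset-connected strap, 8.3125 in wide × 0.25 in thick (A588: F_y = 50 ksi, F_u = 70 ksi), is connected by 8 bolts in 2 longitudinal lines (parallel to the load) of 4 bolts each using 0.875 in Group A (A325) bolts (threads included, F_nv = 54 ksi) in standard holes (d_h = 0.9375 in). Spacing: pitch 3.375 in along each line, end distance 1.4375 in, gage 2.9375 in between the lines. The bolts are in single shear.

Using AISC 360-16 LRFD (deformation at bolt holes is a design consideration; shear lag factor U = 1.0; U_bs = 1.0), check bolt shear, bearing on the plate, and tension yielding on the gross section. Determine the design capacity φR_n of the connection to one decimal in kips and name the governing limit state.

Bolt shear: A_b = π(0.875)²/4 = 0.60132 in². φR_n = 0.75 × 54 × 0.60132 × 8 × 1 = 194.8 kips.
Bearing (0.25 in plate, F_u = 70 ksi): end bolts L_c = 1.4375 − 0.9375/2 = 0.96875, R_n = min(1.2×0.96875×0.25×70, 2.4×0.875×0.25×70) = 20.344 kips/bolt; interior L_c = 3.375 − 0.9375 = 2.4375, R_n = 36.75 kips/bolt. φR_n = 0.75 × (2×20.344 + 6×36.75) = 195.9 kips.
Tension yield (gross): A_g = 8.3125×0.25 = 2.0781 in². φR_n = 0.90 × 50 × 2.0781 = 93.5 kips.
Governing: min(194.8, 195.9, 93.5) = 93.5 kips → gross-section yield.

93.5 kips (gross-section yield governs)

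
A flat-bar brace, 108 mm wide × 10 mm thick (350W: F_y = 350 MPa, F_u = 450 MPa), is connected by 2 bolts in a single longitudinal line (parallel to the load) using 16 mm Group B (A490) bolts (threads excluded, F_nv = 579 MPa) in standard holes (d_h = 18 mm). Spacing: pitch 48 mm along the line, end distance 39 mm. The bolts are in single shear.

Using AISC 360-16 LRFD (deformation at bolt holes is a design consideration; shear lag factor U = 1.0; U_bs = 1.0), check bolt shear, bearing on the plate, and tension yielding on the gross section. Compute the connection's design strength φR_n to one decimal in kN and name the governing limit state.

Bolt shear: A_b = π(16)²/4 = 201.06 mm². φR_n = 0.75 × 579 × 201.06 × 2 × 1 = 174.6 kN.
Bearing (10 mm plate, F_u = 450 MPa): end bolts L_c = 39 − 18/2 = 30, R_n = min(1.2×30×10×450, 2.4×16×10×450) = 162 kN/bolt; interior L_c = 48 − 18 = 30, R_n = 162 kN/bolt. φR_n = 0.75 × (1×162 + 1×162) = 243.0 kN.
Tension yield (gross): A_g = 108×10 = 1080 mm². φR_n = 0.90 × 350 × 1080 = 340.2 kN.
Governing: min(174.6, 243.0, 340.2) = 174.6 kN → bolt shear.

174.6 kN (bolt shear governs)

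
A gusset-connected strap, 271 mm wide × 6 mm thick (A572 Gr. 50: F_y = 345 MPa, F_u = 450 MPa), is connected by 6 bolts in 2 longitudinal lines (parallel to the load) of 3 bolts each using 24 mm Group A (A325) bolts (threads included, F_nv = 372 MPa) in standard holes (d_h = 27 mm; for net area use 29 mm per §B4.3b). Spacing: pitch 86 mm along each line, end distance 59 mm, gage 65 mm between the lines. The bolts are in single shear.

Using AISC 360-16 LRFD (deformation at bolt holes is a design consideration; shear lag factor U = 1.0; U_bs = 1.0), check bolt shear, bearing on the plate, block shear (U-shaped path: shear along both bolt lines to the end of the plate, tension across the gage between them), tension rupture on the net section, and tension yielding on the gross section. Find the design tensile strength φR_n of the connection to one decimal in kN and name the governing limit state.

431.3 kN (net-section rupture governs)

Bolt shear: A_b = π(24)²/4 = 452.39 mm². φR_n = 0.75 × 372 × 452.39 × 6 × 1 = 757.3 kN.
Bearing (6 mm plate, F_u = 450 MPa): end bolts L_c = 59 − 27/2 = 45.5, R_n = min(1.2×45.5×6×450, 2.4×24×6×450) = 147.42 kN/bolt; interior L_c = 86 − 27 = 59, R_n = 155.52 kN/bolt. φR_n = 0.75 × (2×147.42 + 4×155.52) = 687.7 kN.
Block shear: shear path 2×[59+2×86] = 2×231 mm, A_gv = 2772, A_nv = 2×(231 − 2.5×29)×6 = 1902 mm²; tension across gage: (65 − 1×29)×6 = 216 mm². R_n = min(0.6×450×1902, 0.6×345×2772) + 1.0×450×216 = min(513.54, 573.8) + 97.2 = 610.74 kN. φR_n = 0.75 × 610.74 = 458.1 kN.
Tension rupture (net): A_n = (271 − 2×29)×6 = 1278 mm² (U = 1.0, A_e = A_n). φR_n = 0.75 × 450 × 1278 = 431.3 kN.
Tension yield (gross): A_g = 271×6 = 1626 mm². φR_n = 0.90 × 345 × 1626 = 504.9 kN.
Governing: min(757.3, 687.7, 458.1, 431.3, 504.9) = 431.3 kN → net-section rupture.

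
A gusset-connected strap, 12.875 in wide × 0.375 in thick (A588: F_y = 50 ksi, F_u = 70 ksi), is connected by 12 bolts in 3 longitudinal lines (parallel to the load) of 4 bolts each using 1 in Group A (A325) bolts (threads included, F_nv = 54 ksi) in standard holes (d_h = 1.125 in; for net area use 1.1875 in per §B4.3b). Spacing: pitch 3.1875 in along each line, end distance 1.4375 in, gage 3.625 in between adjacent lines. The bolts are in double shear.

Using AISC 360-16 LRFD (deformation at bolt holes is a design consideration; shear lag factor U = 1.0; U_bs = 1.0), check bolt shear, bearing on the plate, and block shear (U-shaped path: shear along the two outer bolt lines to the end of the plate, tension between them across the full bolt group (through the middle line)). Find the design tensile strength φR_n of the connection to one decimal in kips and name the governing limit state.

Bolt shear: A_b = π(1)²/4 = 0.7854 in². φR_n = 0.75 × 54 × 0.7854 × 12 × 2 = 763.4 kips.
Bearing (0.375 in plate, F_u = 70 ksi): end bolts L_c = 1.4375 − 1.125/2 = 0.875, R_n = min(1.2×0.875×0.375×70, 2.4×1×0.375×70) = 27.563 kips/bolt; interior L_c = 3.1875 − 1.125 = 2.0625, R_n = 63 kips/bolt. φR_n = 0.75 × (3×27.563 + 9×63) = 487.3 kips.
Block shear: shear path 2×[1.4375+3×3.1875] = 2×11 in, A_gv = 8.25, A_nv = 2×(11 − 3.5×1.1875)×0.375 = 5.1328 in²; tension across gage: (7.25 − 2×1.1875)×0.375 = 1.8281 in². R_n = min(0.6×70×5.1328, 0.6×50×8.25) + 1.0×70×1.8281 = min(215.58, 247.5) + 127.97 = 343.55 kips. φR_n = 0.75 × 343.55 = 257.7 kips.
Governing: min(763.4, 487.3, 257.7) = 257.7 kips → block shear.

257.7 kips (block shear governs)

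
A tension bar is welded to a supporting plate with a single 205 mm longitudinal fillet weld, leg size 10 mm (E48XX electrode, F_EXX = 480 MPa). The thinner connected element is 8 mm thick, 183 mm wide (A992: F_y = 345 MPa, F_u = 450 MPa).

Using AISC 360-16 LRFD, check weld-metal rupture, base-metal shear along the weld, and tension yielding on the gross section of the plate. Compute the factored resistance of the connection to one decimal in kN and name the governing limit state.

Weld metal: throat = 0.707×10 = 7.07 mm, L = 205 mm. φR_n = 0.75 × 0.6 × 480 × 7.07 × 205 = 313.1 kN.
Base metal shear (8 mm plate): yield φR_n = 1.0×0.6×345×8×205 = 339.5 kN; rupture φR_n = 0.75×0.6×450×8×205 = 332.1 kN; take 332.1 kN (rupture).
Tension yield (gross): A_g = 183×8 = 1464 mm². φR_n = 0.90 × 345 × 1464 = 454.6 kN.
Governing: min(313.1, 332.1, 454.6) = 313.1 kN → weld metal.

313.1 kN (weld metal governs)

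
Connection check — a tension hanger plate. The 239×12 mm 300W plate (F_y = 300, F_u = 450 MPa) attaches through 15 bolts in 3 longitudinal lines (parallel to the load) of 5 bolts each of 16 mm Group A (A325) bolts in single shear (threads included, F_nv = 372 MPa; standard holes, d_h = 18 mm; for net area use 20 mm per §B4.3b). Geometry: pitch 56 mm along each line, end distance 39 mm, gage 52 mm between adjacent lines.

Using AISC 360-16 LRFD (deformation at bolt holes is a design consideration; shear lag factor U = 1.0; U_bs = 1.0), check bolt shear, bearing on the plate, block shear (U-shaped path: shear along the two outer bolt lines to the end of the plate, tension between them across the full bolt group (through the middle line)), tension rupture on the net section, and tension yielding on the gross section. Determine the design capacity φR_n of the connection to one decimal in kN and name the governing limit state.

Bolt shear: A_b = π(16)²/4 = 201.06 mm². φR_n = 0.75 × 372 × 201.06 × 15 × 1 = 841.4 kN.
Bearing (12 mm plate, F_u = 450 MPa): end bolts L_c = 39 − 18/2 = 30, R_n = min(1.2×30×12×450, 2.4×16×12×450) = 194.4 kN/bolt; interior L_c = 56 − 18 = 38, R_n = 207.36 kN/bolt. φR_n = 0.75 × (3×194.4 + 12×207.36) = 2303.6 kN.
Block shear: shear path 2×[39+4×56] = 2×263 mm, A_gv = 6312, A_nv = 2×(263 − 4.5×20)×12 = 4152 mm²; tension across gage: (104 − 2×20)×12 = 768 mm². R_n = min(0.6×450×4152, 0.6×300×6312) + 1.0×450×768 = min(1121, 1136.2) + 345.6 = 1466.6 kN. φR_n = 0.75 × 1466.6 = 1100.0 kN.
Tension rupture (net): A_n = (239 − 3×20)×12 = 2148 mm² (U = 1.0, A_e = A_n). φR_n = 0.75 × 450 × 2148 = 725.0 kN.
Tension yield (gross): A_g = 239×12 = 2868 mm². φR_n = 0.90 × 300 × 2868 = 774.4 kN.
Governing: min(841.4, 2303.6, 1100.0, 725.0, 774.4) = 725.0 kN → net-section rupture.

725.0 kN (net-section rupture governs)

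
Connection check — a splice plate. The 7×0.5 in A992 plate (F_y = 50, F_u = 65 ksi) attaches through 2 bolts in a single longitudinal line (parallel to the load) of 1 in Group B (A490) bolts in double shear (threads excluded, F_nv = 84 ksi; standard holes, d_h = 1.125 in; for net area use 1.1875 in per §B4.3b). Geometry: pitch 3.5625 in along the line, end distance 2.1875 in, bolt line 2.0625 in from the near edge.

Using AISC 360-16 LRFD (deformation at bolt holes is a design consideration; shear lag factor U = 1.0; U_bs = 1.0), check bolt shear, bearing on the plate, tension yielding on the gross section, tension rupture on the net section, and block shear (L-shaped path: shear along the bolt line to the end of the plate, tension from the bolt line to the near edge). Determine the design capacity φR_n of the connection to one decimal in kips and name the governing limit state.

Bolt shear: A_b = π(1)²/4 = 0.7854 in². φR_n = 0.75 × 84 × 0.7854 × 2 × 2 = 197.9 kips.
Bearing (0.5 in plate, F_u = 65 ksi): end bolts L_c = 2.1875 − 1.125/2 = 1.625, R_n = min(1.2×1.625×0.5×65, 2.4×1×0.5×65) = 63.375 kips/bolt; interior L_c = 3.5625 − 1.125 = 2.4375, R_n = 78 kips/bolt. φR_n = 0.75 × (1×63.375 + 1×78) = 106.0 kips.
Tension yield (gross): A_g = 7×0.5 = 3.5 in². φR_n = 0.90 × 50 × 3.5 = 157.5 kips.
Tension rupture (net): A_n = (7 − 1×1.1875)×0.5 = 2.9063 in² (U = 1.0, A_e = A_n). φR_n = 0.75 × 65 × 2.9063 = 141.7 kips.
Block shear: shear path 1×[2.1875+1×3.5625] = 1×5.75 in, A_gv = 2.875, A_nv = 1×(5.75 − 1.5×1.1875)×0.5 = 1.9844 in²; tension to near edge: (2.0625 − 0.5×1.1875)×0.5 = 0.73438 in². R_n = min(0.6×65×1.9844, 0.6×50×2.875) + 1.0×65×0.73438 = min(77.392, 86.25) + 47.735 = 125.13 kips. φR_n = 0.75 × 125.13 = 93.8 kips.
Governing: min(197.9, 106.0, 157.5, 141.7, 93.8) = 93.8 kips → block shear.

93.8 kips (block shear governs)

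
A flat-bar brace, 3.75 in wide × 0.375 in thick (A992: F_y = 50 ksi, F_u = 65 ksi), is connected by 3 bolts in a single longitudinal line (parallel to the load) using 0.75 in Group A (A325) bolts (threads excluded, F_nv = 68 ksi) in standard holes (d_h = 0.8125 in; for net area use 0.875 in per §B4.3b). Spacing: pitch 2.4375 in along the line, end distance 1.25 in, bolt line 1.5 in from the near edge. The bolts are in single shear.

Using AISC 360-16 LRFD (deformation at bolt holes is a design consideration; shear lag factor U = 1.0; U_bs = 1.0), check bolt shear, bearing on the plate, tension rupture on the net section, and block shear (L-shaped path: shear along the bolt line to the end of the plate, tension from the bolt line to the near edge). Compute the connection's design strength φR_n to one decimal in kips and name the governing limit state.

52.6 kips (net-section rupture governs)

Bolt shear: A_b = π(0.75)²/4 = 0.44179 in². φR_n = 0.75 × 68 × 0.44179 × 3 × 1 = 67.6 kips.
Bearing (0.375 in plate, F_u = 65 ksi): end bolts L_c = 1.25 − 0.8125/2 = 0.84375, R_n = min(1.2×0.84375×0.375×65, 2.4×0.75×0.375×65) = 24.68 kips/bolt; interior L_c = 2.4375 − 0.8125 = 1.625, R_n = 43.875 kips/bolt. φR_n = 0.75 × (1×24.68 + 2×43.875) = 84.3 kips.
Tension rupture (net): A_n = (3.75 − 1×0.875)×0.375 = 1.0781 in² (U = 1.0, A_e = A_n). φR_n = 0.75 × 65 × 1.0781 = 52.6 kips.
Block shear: shear path 1×[1.25+2×2.4375] = 1×6.125 in, A_gv = 2.2969, A_nv = 1×(6.125 − 2.5×0.875)×0.375 = 1.4766 in²; tension to near edge: (1.5 − 0.5×0.875)×0.375 = 0.39844 in². R_n = min(0.6×65×1.4766, 0.6×50×2.2969) + 1.0×65×0.39844 = min(57.587, 68.907) + 25.899 = 83.486 kips. φR_n = 0.75 × 83.486 = 62.6 kips.
Governing: min(67.6, 84.3, 52.6, 62.6) = 52.6 kips → net-section rupture.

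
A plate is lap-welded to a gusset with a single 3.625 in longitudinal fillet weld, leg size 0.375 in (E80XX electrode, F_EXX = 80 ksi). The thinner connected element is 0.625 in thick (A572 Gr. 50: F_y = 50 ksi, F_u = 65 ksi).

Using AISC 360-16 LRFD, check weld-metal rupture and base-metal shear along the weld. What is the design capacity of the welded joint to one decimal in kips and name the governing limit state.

34.6 kips (weld metal governs)

Weld metal: throat = 0.707×0.375 = 0.26513 in, L = 3.625 in. φR_n = 0.75 × 0.6 × 80 × 0.26513 × 3.625 = 34.6 kips.
Base metal shear (0.625 in plate): yield φR_n = 1.0×0.6×50×0.625×3.625 = 68.0 kips; rupture φR_n = 0.75×0.6×65×0.625×3.625 = 66.3 kips; take 66.3 kips (rupture).
Governing: min(34.6, 66.3) = 34.6 kips → weld metal.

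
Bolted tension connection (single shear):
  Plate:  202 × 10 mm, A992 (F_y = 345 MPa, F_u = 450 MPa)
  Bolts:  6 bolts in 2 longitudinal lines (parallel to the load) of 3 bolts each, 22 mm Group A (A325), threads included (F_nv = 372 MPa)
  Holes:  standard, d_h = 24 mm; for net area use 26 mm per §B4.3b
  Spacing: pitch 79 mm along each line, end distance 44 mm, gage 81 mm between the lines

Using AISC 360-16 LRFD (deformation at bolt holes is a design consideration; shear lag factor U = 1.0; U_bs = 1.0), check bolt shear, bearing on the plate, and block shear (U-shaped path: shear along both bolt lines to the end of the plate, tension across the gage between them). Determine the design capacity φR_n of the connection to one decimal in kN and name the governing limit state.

636.3 kN (bolt shear governs)

Bolt shear: A_b = π(22)²/4 = 380.13 mm². φR_n = 0.75 × 372 × 380.13 × 6 × 1 = 636.3 kN.
Bearing (10 mm plate, F_u = 450 MPa): end bolts L_c = 44 − 24/2 = 32, R_n = min(1.2×32×10×450, 2.4×22×10×450) = 172.8 kN/bolt; interior L_c = 79 − 24 = 55, R_n = 237.6 kN/bolt. φR_n = 0.75 × (2×172.8 + 4×237.6) = 972.0 kN.
Block shear: shear path 2×[44+2×79] = 2×202 mm, A_gv = 4040, A_nv = 2×(202 − 2.5×26)×10 = 2740 mm²; tension across gage: (81 − 1×26)×10 = 550 mm². R_n = min(0.6×450×2740, 0.6×345×4040) + 1.0×450×550 = min(739.8, 836.28) + 247.5 = 987.3 kN. φR_n = 0.75 × 987.3 = 740.5 kN.
Governing: min(636.3, 972.0, 740.5) = 636.3 kN → bolt shear.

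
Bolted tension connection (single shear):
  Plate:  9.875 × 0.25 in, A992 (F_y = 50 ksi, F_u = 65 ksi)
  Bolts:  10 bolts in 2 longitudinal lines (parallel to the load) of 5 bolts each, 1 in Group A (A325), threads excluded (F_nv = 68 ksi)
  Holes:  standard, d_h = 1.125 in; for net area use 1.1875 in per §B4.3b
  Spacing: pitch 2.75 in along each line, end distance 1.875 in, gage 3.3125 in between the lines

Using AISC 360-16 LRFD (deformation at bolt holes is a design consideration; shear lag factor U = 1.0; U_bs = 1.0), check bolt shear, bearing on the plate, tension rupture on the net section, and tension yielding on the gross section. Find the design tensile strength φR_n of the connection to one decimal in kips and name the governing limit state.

Bolt shear: A_b = π(1)²/4 = 0.7854 in². φR_n = 0.75 × 68 × 0.7854 × 10 × 1 = 400.6 kips.
Bearing (0.25 in plate, F_u = 65 ksi): end bolts L_c = 1.875 − 1.125/2 = 1.3125, R_n = min(1.2×1.3125×0.25×65, 2.4×1×0.25×65) = 25.594 kips/bolt; interior L_c = 2.75 − 1.125 = 1.625, R_n = 31.688 kips/bolt. φR_n = 0.75 × (2×25.594 + 8×31.688) = 228.5 kips.
Tension rupture (net): A_n = (9.875 − 2×1.1875)×0.25 = 1.875 in² (U = 1.0, A_e = A_n). φR_n = 0.75 × 65 × 1.875 = 91.4 kips.
Tension yield (gross): A_g = 9.875×0.25 = 2.4688 in². φR_n = 0.90 × 50 × 2.4688 = 111.1 kips.
Governing: min(400.6, 228.5, 91.4, 111.1) = 91.4 kips → net-section rupture.

91.4 kips (net-section rupture governs)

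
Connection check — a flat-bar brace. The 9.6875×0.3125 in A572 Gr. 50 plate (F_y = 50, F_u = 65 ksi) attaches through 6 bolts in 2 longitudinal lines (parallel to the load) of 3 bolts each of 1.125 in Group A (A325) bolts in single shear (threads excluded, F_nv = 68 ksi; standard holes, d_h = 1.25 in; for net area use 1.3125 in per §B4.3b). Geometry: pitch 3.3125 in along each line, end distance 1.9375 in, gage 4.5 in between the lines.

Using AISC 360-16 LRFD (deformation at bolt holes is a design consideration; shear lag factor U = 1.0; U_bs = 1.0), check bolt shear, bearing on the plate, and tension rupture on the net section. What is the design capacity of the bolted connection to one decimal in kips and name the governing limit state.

Bolt shear: A_b = π(1.125)²/4 = 0.99402 in². φR_n = 0.75 × 68 × 0.99402 × 6 × 1 = 304.2 kips.
Bearing (0.3125 in plate, F_u = 65 ksi): end bolts L_c = 1.9375 − 1.25/2 = 1.3125, R_n = min(1.2×1.3125×0.3125×65, 2.4×1.125×0.3125×65) = 31.992 kips/bolt; interior L_c = 3.3125 − 1.25 = 2.0625, R_n = 50.273 kips/bolt. φR_n = 0.75 × (2×31.992 + 4×50.273) = 198.8 kips.
Tension rupture (net): A_n = (9.6875 − 2×1.3125)×0.3125 = 2.207 in² (U = 1.0, A_e = A_n). φR_n = 0.75 × 65 × 2.207 = 107.6 kips.
Governing: min(304.2, 198.8, 107.6) = 107.6 kips → net-section rupture.

107.6 kips (net-section rupture governs)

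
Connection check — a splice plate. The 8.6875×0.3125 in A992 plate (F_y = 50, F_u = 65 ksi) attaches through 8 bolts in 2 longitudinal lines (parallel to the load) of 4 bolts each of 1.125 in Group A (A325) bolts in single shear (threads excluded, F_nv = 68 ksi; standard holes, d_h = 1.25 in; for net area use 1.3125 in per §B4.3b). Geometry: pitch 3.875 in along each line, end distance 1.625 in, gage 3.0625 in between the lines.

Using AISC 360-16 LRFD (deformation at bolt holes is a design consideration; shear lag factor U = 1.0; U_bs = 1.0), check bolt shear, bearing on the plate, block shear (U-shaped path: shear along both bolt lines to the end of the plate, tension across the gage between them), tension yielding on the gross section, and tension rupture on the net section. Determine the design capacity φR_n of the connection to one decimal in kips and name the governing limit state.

Bolt shear: A_b = π(1.125)²/4 = 0.99402 in². φR_n = 0.75 × 68 × 0.99402 × 8 × 1 = 405.6 kips.
Bearing (0.3125 in plate, F_u = 65 ksi): end bolts L_c = 1.625 − 1.25/2 = 1, R_n = min(1.2×1×0.3125×65, 2.4×1.125×0.3125×65) = 24.375 kips/bolt; interior L_c = 3.875 − 1.25 = 2.625, R_n = 54.844 kips/bolt. φR_n = 0.75 × (2×24.375 + 6×54.844) = 283.4 kips.
Block shear: shear path 2×[1.625+3×3.875] = 2×13.25 in, A_gv = 8.2813, A_nv = 2×(13.25 − 3.5×1.3125)×0.3125 = 5.4102 in²; tension across gage: (3.0625 − 1×1.3125)×0.3125 = 0.54688 in². R_n = min(0.6×65×5.4102, 0.6×50×8.2813) + 1.0×65×0.54688 = min(211, 248.44) + 35.547 = 246.55 kips. φR_n = 0.75 × 246.55 = 184.9 kips.
Tension yield (gross): A_g = 8.6875×0.3125 = 2.7148 in². φR_n = 0.90 × 50 × 2.7148 = 122.2 kips.
Tension rupture (net): A_n = (8.6875 − 2×1.3125)×0.3125 = 1.8945 in² (U = 1.0, A_e = A_n). φR_n = 0.75 × 65 × 1.8945 = 92.4 kips.
Governing: min(405.6, 283.4, 184.9, 122.2, 92.4) = 92.4 kips → net-section rupture.

92.4 kips (net-section rupture governs)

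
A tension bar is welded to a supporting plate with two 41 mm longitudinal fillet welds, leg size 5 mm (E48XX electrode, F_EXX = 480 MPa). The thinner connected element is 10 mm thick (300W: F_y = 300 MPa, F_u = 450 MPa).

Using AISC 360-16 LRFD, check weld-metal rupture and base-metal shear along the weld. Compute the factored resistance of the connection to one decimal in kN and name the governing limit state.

62.6 kN (weld metal governs)

Weld metal: throat = 0.707×5 = 3.535 mm, L = 2×41 = 82 mm. φR_n = 0.75 × 0.6 × 480 × 3.535 × 82 = 62.6 kN.
Base metal shear (10 mm plate): yield φR_n = 1.0×0.6×300×10×82 = 147.6 kN; rupture φR_n = 0.75×0.6×450×10×82 = 166.1 kN; take 147.6 kN (yield).
Governing: min(62.6, 147.6) = 62.6 kN → weld metal.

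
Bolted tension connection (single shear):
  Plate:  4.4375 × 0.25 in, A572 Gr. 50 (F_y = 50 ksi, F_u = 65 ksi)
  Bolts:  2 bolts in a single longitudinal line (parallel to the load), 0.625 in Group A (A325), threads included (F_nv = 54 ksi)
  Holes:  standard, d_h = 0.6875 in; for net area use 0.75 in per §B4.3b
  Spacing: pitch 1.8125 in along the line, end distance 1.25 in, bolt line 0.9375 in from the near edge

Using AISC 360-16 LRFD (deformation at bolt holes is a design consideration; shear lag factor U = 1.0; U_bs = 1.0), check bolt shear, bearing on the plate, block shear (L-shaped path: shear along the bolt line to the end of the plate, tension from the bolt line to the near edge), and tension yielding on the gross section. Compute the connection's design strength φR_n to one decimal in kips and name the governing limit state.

21.0 kips (block shear governs)

Bolt shear: A_b = π(0.625)²/4 = 0.3068 in². φR_n = 0.75 × 54 × 0.3068 × 2 × 1 = 24.9 kips.
Bearing (0.25 in plate, F_u = 65 ksi): end bolts L_c = 1.25 − 0.6875/2 = 0.90625, R_n = min(1.2×0.90625×0.25×65, 2.4×0.625×0.25×65) = 17.672 kips/bolt; interior L_c = 1.8125 − 0.6875 = 1.125, R_n = 21.938 kips/bolt. φR_n = 0.75 × (1×17.672 + 1×21.938) = 29.7 kips.
Block shear: shear path 1×[1.25+1×1.8125] = 1×3.0625 in, A_gv = 0.76563, A_nv = 1×(3.0625 − 1.5×0.75)×0.25 = 0.48438 in²; tension to near edge: (0.9375 − 0.5×0.75)×0.25 = 0.14063 in². R_n = min(0.6×65×0.48438, 0.6×50×0.76563) + 1.0×65×0.14063 = min(18.891, 22.969) + 9.141 = 28.032 kips. φR_n = 0.75 × 28.032 = 21.0 kips.
Tension yield (gross): A_g = 4.4375×0.25 = 1.1094 in². φR_n = 0.90 × 50 × 1.1094 = 49.9 kips.
Governing: min(24.9, 29.7, 21.0, 49.9) = 21.0 kips → block shear.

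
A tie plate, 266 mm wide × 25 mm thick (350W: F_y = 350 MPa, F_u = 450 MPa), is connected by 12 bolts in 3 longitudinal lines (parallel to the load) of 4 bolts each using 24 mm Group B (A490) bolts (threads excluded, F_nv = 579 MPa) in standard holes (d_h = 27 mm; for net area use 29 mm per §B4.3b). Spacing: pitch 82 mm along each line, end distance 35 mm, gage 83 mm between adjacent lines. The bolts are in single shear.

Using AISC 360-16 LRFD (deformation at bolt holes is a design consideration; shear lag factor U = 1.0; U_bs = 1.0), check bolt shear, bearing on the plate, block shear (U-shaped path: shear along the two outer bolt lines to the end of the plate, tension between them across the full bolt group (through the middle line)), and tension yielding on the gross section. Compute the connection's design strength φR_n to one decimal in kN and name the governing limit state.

2094.8 kN (gross-section yield governs)

Bolt shear: A_b = π(24)²/4 = 452.39 mm². φR_n = 0.75 × 579 × 452.39 × 12 × 1 = 2357.4 kN.
Bearing (25 mm plate, F_u = 450 MPa): end bolts L_c = 35 − 27/2 = 21.5, R_n = min(1.2×21.5×25×450, 2.4×24×25×450) = 290.25 kN/bolt; interior L_c = 82 − 27 = 55, R_n = 648 kN/bolt. φR_n = 0.75 × (3×290.25 + 9×648) = 5027.1 kN.
Block shear: shear path 2×[35+3×82] = 2×281 mm, A_gv = 14050, A_nv = 2×(281 − 3.5×29)×25 = 8975 mm²; tension across gage: (166 − 2×29)×25 = 2700 mm². R_n = min(0.6×450×8975, 0.6×350×14050) + 1.0×450×2700 = min(2423.3, 2950.5) + 1215 = 3638.3 kN. φR_n = 0.75 × 3638.3 = 2728.7 kN.
Tension yield (gross): A_g = 266×25 = 6650 mm². φR_n = 0.90 × 350 × 6650 = 2094.8 kN.
Governing: min(2357.4, 5027.1, 2728.7, 2094.8) = 2094.8 kN → gross-section yield.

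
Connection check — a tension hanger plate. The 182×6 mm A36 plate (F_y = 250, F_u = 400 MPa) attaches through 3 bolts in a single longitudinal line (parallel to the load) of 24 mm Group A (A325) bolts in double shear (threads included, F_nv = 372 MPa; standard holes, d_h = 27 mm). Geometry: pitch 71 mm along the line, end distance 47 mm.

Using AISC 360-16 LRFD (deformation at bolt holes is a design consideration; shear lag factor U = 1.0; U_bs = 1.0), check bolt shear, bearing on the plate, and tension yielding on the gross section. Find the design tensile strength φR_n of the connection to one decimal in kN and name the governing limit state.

245.7 kN (gross-section yield governs)

Bolt shear: A_b = π(24)²/4 = 452.39 mm². φR_n = 0.75 × 372 × 452.39 × 3 × 2 = 757.3 kN.
Bearing (6 mm plate, F_u = 400 MPa): end bolts L_c = 47 − 27/2 = 33.5, R_n = min(1.2×33.5×6×400, 2.4×24×6×400) = 96.48 kN/bolt; interior L_c = 71 − 27 = 44, R_n = 126.72 kN/bolt. φR_n = 0.75 × (1×96.48 + 2×126.72) = 262.4 kN.
Tension yield (gross): A_g = 182×6 = 1092 mm². φR_n = 0.90 × 250 × 1092 = 245.7 kN.
Governing: min(757.3, 262.4, 245.7) = 245.7 kN → gross-section yield.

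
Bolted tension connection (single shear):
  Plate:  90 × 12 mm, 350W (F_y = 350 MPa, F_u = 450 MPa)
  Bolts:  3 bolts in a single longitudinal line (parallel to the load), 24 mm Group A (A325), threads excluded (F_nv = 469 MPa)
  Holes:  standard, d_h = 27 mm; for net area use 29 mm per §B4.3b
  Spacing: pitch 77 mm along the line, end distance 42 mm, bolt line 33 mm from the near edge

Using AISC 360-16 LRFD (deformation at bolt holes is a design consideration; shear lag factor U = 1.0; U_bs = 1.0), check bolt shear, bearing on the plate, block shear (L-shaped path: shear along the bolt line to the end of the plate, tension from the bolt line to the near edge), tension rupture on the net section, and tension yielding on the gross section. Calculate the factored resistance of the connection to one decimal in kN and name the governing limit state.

Bolt shear: A_b = π(24)²/4 = 452.39 mm². φR_n = 0.75 × 469 × 452.39 × 3 × 1 = 477.4 kN.
Bearing (12 mm plate, F_u = 450 MPa): end bolts L_c = 42 − 27/2 = 28.5, R_n = min(1.2×28.5×12×450, 2.4×24×12×450) = 184.68 kN/bolt; interior L_c = 77 − 27 = 50, R_n = 311.04 kN/bolt. φR_n = 0.75 × (1×184.68 + 2×311.04) = 605.1 kN.
Block shear: shear path 1×[42+2×77] = 1×196 mm, A_gv = 2352, A_nv = 1×(196 − 2.5×29)×12 = 1482 mm²; tension to near edge: (33 − 0.5×29)×12 = 222 mm². R_n = min(0.6×450×1482, 0.6×350×2352) + 1.0×450×222 = min(400.14, 493.92) + 99.9 = 500.04 kN. φR_n = 0.75 × 500.04 = 375.0 kN.
Tension rupture (net): A_n = (90 − 1×29)×12 = 732 mm² (U = 1.0, A_e = A_n). φR_n = 0.75 × 450 × 732 = 247.1 kN.
Tension yield (gross): A_g = 90×12 = 1080 mm². φR_n = 0.90 × 350 × 1080 = 340.2 kN.
Governing: min(477.4, 605.1, 375.0, 247.1, 340.2) = 247.1 kN → net-section rupture.

247.1 kN (net-section rupture governs)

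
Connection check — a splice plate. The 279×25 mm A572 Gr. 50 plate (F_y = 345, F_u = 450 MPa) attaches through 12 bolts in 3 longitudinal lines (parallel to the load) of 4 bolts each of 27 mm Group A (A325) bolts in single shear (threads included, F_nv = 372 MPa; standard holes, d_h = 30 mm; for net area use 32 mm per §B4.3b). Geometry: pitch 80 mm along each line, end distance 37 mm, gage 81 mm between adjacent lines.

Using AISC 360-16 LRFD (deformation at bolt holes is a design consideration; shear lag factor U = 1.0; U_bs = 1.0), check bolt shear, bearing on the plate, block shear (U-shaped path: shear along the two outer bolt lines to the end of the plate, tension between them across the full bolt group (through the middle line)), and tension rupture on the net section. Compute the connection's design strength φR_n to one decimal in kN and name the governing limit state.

1544.1 kN (net-section rupture governs)

Bolt shear: A_b = π(27)²/4 = 572.56 mm². φR_n = 0.75 × 372 × 572.56 × 12 × 1 = 1916.9 kN.
Bearing (25 mm plate, F_u = 450 MPa): end bolts L_c = 37 − 30/2 = 22, R_n = min(1.2×22×25×450, 2.4×27×25×450) = 297 kN/bolt; interior L_c = 80 − 30 = 50, R_n = 675 kN/bolt. φR_n = 0.75 × (3×297 + 9×675) = 5224.5 kN.
Block shear: shear path 2×[37+3×80] = 2×277 mm, A_gv = 13850, A_nv = 2×(277 − 3.5×32)×25 = 8250 mm²; tension across gage: (162 − 2×32)×25 = 2450 mm². R_n = min(0.6×450×8250, 0.6×345×13850) + 1.0×450×2450 = min(2227.5, 2867) + 1102.5 = 3330 kN. φR_n = 0.75 × 3330 = 2497.5 kN.
Tension rupture (net): A_n = (279 − 3×32)×25 = 4575 mm² (U = 1.0, A_e = A_n). φR_n = 0.75 × 450 × 4575 = 1544.1 kN.
Governing: min(1916.9, 5224.5, 2497.5, 1544.1) = 1544.1 kN → net-section rupture.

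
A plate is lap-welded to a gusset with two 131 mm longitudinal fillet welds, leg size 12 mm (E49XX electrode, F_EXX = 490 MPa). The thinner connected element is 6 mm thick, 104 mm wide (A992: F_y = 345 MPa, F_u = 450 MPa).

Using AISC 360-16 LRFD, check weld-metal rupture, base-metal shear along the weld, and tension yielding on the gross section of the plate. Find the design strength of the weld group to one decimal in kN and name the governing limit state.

193.8 kN (gross-section yield governs)

Weld metal: throat = 0.707×12 = 8.484 mm, L = 2×131 = 262 mm. φR_n = 0.75 × 0.6 × 490 × 8.484 × 262 = 490.1 kN.
Base metal shear (6 mm plate): yield φR_n = 1.0×0.6×345×6×262 = 325.4 kN; rupture φR_n = 0.75×0.6×450×6×262 = 318.3 kN; take 318.3 kN (rupture).
Tension yield (gross): A_g = 104×6 = 624 mm². φR_n = 0.90 × 345 × 624 = 193.8 kN.
Governing: min(490.1, 318.3, 193.8) = 193.8 kN → gross-section yield.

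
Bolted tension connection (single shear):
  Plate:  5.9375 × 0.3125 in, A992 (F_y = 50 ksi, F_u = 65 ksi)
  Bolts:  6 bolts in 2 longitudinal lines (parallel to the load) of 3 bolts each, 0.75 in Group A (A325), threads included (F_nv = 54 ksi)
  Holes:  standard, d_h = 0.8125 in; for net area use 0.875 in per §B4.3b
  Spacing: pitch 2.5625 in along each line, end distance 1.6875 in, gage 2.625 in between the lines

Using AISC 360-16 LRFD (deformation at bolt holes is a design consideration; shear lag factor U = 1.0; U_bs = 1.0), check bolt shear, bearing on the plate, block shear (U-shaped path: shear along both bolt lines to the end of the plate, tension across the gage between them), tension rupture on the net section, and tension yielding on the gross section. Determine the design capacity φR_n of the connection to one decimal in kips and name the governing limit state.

Bolt shear: A_b = π(0.75)²/4 = 0.44179 in². φR_n = 0.75 × 54 × 0.44179 × 6 × 1 = 107.4 kips.
Bearing (0.3125 in plate, F_u = 65 ksi): end bolts L_c = 1.6875 − 0.8125/2 = 1.28125, R_n = min(1.2×1.28125×0.3125×65, 2.4×0.75×0.3125×65) = 31.23 kips/bolt; interior L_c = 2.5625 − 0.8125 = 1.75, R_n = 36.563 kips/bolt. φR_n = 0.75 × (2×31.23 + 4×36.563) = 156.5 kips.
Block shear: shear path 2×[1.6875+2×2.5625] = 2×6.8125 in, A_gv = 4.2578, A_nv = 2×(6.8125 − 2.5×0.875)×0.3125 = 2.8906 in²; tension across gage: (2.625 − 1×0.875)×0.3125 = 0.54688 in². R_n = min(0.6×65×2.8906, 0.6×50×4.2578) + 1.0×65×0.54688 = min(112.73, 127.73) + 35.547 = 148.28 kips. φR_n = 0.75 × 148.28 = 111.2 kips.
Tension rupture (net): A_n = (5.9375 − 2×0.875)×0.3125 = 1.3086 in² (U = 1.0, A_e = A_n). φR_n = 0.75 × 65 × 1.3086 = 63.8 kips.
Tension yield (gross): A_g = 5.9375×0.3125 = 1.8555 in². φR_n = 0.90 × 50 × 1.8555 = 83.5 kips.
Governing: min(107.4, 156.5, 111.2, 63.8, 83.5) = 63.8 kips → net-section rupture.

63.8 kips (net-section rupture governs)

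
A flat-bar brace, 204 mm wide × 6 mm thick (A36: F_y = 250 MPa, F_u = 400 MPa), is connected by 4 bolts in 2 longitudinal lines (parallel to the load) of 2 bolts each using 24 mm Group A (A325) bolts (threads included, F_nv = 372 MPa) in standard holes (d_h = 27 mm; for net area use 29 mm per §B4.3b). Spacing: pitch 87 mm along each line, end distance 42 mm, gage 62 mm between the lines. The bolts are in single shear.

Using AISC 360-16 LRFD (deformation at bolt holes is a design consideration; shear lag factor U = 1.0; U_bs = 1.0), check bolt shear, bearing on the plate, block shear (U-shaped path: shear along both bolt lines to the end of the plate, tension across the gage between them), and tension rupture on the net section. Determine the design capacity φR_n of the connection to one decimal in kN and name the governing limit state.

233.6 kN (block shear governs)

Bolt shear: A_b = π(24)²/4 = 452.39 mm². φR_n = 0.75 × 372 × 452.39 × 4 × 1 = 504.9 kN.
Bearing (6 mm plate, F_u = 400 MPa): end bolts L_c = 42 − 27/2 = 28.5, R_n = min(1.2×28.5×6×400, 2.4×24×6×400) = 82.08 kN/bolt; interior L_c = 87 − 27 = 60, R_n = 138.24 kN/bolt. φR_n = 0.75 × (2×82.08 + 2×138.24) = 330.5 kN.
Block shear: shear path 2×[42+1×87] = 2×129 mm, A_gv = 1548, A_nv = 2×(129 − 1.5×29)×6 = 1026 mm²; tension across gage: (62 − 1×29)×6 = 198 mm². R_n = min(0.6×400×1026, 0.6×250×1548) + 1.0×400×198 = min(246.24, 232.2) + 79.2 = 311.4 kN. φR_n = 0.75 × 311.4 = 233.6 kN.
Tension rupture (net): A_n = (204 − 2×29)×6 = 876 mm² (U = 1.0, A_e = A_n). φR_n = 0.75 × 400 × 876 = 262.8 kN.
Governing: min(504.9, 330.5, 233.6, 262.8) = 233.6 kN → block shear.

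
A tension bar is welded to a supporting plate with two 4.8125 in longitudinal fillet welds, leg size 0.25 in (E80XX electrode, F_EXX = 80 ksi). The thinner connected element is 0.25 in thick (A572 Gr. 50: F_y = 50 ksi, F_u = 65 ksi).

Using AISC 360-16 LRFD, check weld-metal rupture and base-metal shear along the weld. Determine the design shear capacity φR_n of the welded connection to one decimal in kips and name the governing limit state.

61.2 kips (weld metal governs)

Weld metal: throat = 0.707×0.25 = 0.17675 in, L = 2×4.8125 = 9.625 in. φR_n = 0.75 × 0.6 × 80 × 0.17675 × 9.625 = 61.2 kips.
Base metal shear (0.25 in plate): yield φR_n = 1.0×0.6×50×0.25×9.625 = 72.2 kips; rupture φR_n = 0.75×0.6×65×0.25×9.625 = 70.4 kips; take 70.4 kips (rupture).
Governing: min(61.2, 70.4) = 61.2 kips → weld metal.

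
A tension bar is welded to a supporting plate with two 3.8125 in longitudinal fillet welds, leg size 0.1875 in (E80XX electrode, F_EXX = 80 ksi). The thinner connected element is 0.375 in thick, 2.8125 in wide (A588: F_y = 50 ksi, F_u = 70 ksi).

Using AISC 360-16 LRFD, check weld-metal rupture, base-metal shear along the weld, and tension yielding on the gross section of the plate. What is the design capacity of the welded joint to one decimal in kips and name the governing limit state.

Weld metal: throat = 0.707×0.1875 = 0.13256 in, L = 2×3.8125 = 7.625 in. φR_n = 0.75 × 0.6 × 80 × 0.13256 × 7.625 = 36.4 kips.
Base metal shear (0.375 in plate): yield φR_n = 1.0×0.6×50×0.375×7.625 = 85.8 kips; rupture φR_n = 0.75×0.6×70×0.375×7.625 = 90.1 kips; take 85.8 kips (yield).
Tension yield (gross): A_g = 2.8125×0.375 = 1.0547 in². φR_n = 0.90 × 50 × 1.0547 = 47.5 kips.
Governing: min(36.4, 85.8, 47.5) = 36.4 kips → weld metal.

36.4 kips (weld metal governs)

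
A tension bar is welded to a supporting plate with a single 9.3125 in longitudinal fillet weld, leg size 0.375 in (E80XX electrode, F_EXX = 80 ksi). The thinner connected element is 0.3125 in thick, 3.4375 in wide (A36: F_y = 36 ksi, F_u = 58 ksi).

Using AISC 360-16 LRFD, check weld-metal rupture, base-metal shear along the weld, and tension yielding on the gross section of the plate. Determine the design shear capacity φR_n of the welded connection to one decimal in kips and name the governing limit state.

34.8 kips (gross-section yield governs)

Weld metal: throat = 0.707×0.375 = 0.26513 in, L = 9.3125 in. φR_n = 0.75 × 0.6 × 80 × 0.26513 × 9.3125 = 88.9 kips.
Base metal shear (0.3125 in plate): yield φR_n = 1.0×0.6×36×0.3125×9.3125 = 62.9 kips; rupture φR_n = 0.75×0.6×58×0.3125×9.3125 = 76.0 kips; take 62.9 kips (yield).
Tension yield (gross): A_g = 3.4375×0.3125 = 1.0742 in². φR_n = 0.90 × 36 × 1.0742 = 34.8 kips.
Governing: min(88.9, 62.9, 34.8) = 34.8 kips → gross-section yield.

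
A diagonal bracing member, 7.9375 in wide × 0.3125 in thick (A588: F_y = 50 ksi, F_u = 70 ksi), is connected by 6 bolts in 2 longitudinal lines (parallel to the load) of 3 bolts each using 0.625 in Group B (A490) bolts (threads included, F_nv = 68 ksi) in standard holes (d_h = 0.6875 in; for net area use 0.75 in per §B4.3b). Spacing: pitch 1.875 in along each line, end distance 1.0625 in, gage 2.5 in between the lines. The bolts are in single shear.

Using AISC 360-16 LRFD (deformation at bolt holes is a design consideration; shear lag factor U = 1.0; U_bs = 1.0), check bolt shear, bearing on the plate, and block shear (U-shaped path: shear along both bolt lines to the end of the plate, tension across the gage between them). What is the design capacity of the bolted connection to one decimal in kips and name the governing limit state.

86.5 kips (block shear governs)

Bolt shear: A_b = π(0.625)²/4 = 0.3068 in². φR_n = 0.75 × 68 × 0.3068 × 6 × 1 = 93.9 kips.
Bearing (0.3125 in plate, F_u = 70 ksi): end bolts L_c = 1.0625 − 0.6875/2 = 0.71875, R_n = min(1.2×0.71875×0.3125×70, 2.4×0.625×0.3125×70) = 18.867 kips/bolt; interior L_c = 1.875 − 0.6875 = 1.1875, R_n = 31.172 kips/bolt. φR_n = 0.75 × (2×18.867 + 4×31.172) = 121.8 kips.
Block shear: shear path 2×[1.0625+2×1.875] = 2×4.8125 in, A_gv = 3.0078, A_nv = 2×(4.8125 − 2.5×0.75)×0.3125 = 1.8359 in²; tension across gage: (2.5 − 1×0.75)×0.3125 = 0.54688 in². R_n = min(0.6×70×1.8359, 0.6×50×3.0078) + 1.0×70×0.54688 = min(77.108, 90.234) + 38.282 = 115.39 kips. φR_n = 0.75 × 115.39 = 86.5 kips.
Governing: min(93.9, 121.8, 86.5) = 86.5 kips → block shear.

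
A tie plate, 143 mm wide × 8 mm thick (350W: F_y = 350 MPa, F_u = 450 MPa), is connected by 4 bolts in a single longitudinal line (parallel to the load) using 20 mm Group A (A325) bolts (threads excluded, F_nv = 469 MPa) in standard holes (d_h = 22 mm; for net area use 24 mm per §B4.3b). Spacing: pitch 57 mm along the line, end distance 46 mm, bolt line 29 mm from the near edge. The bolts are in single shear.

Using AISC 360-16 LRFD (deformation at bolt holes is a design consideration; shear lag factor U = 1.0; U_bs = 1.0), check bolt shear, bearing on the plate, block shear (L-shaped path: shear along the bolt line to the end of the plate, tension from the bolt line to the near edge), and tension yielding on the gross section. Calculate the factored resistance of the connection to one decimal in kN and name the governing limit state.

261.4 kN (block shear governs)

Bolt shear: A_b = π(20)²/4 = 314.16 mm². φR_n = 0.75 × 469 × 314.16 × 4 × 1 = 442.0 kN.
Bearing (8 mm plate, F_u = 450 MPa): end bolts L_c = 46 − 22/2 = 35, R_n = min(1.2×35×8×450, 2.4×20×8×450) = 151.2 kN/bolt; interior L_c = 57 − 22 = 35, R_n = 151.2 kN/bolt. φR_n = 0.75 × (1×151.2 + 3×151.2) = 453.6 kN.
Block shear: shear path 1×[46+3×57] = 1×217 mm, A_gv = 1736, A_nv = 1×(217 − 3.5×24)×8 = 1064 mm²; tension to near edge: (29 − 0.5×24)×8 = 136 mm². R_n = min(0.6×450×1064, 0.6×350×1736) + 1.0×450×136 = min(287.28, 364.56) + 61.2 = 348.48 kN. φR_n = 0.75 × 348.48 = 261.4 kN.
Tension yield (gross): A_g = 143×8 = 1144 mm². φR_n = 0.90 × 350 × 1144 = 360.4 kN.
Governing: min(442.0, 453.6, 261.4, 360.4) = 261.4 kN → block shear.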